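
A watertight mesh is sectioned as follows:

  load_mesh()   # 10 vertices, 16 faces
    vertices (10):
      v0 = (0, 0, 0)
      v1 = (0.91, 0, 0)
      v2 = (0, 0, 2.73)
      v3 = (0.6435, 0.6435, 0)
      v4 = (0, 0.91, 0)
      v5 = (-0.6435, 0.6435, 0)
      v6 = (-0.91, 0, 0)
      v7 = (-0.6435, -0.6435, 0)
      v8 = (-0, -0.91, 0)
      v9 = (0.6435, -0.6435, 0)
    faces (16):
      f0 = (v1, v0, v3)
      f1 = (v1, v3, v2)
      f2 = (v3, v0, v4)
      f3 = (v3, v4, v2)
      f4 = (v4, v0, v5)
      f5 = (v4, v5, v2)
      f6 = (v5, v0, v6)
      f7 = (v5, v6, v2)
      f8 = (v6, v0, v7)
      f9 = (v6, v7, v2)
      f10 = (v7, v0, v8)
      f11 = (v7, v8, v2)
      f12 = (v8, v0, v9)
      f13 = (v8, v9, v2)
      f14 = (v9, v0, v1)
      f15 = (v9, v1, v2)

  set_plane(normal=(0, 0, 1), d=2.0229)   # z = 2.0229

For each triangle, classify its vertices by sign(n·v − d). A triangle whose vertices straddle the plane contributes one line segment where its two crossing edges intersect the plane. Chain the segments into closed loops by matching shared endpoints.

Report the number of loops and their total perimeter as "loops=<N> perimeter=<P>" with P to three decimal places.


Straddling triangles (8 of 16):
  (v1,v3,v2) [--+] → (0.166674, 0.166674, 2.0229)–(0.2357, 0, 2.0229)  len=0.1804
  (v3,v4,v2) [--+] → (0, 0.2357, 2.0229)–(0.166674, 0.166674, 2.0229)  len=0.1804
  (v4,v5,v2) [--+] → (-0.166674, 0.166674, 2.0229)–(0, 0.2357, 2.0229)  len=0.1804
  (v5,v6,v2) [--+] → (-0.2357, 0, 2.0229)–(-0.166674, 0.166674, 2.0229)  len=0.1804
  (v6,v7,v2) [--+] → (-0.166674, -0.166674, 2.0229)–(-0.2357, 0, 2.0229)  len=0.1804
  (v7,v8,v2) [--+] → (0, -0.2357, 2.0229)–(-0.166674, -0.166674, 2.0229)  len=0.1804
  (v8,v9,v2) [--+] → (0.166674, -0.166674, 2.0229)–(0, -0.2357, 2.0229)  len=0.1804
  (v9,v1,v2) [--+] → (0.2357, 0, 2.0229)–(0.166674, -0.166674, 2.0229)  len=0.1804

Chained into 1 loop(s):
  loop 1: 8 segments, perimeter = 1.4432
Total perimeter = 1.443

loops=1 perimeter=1.443


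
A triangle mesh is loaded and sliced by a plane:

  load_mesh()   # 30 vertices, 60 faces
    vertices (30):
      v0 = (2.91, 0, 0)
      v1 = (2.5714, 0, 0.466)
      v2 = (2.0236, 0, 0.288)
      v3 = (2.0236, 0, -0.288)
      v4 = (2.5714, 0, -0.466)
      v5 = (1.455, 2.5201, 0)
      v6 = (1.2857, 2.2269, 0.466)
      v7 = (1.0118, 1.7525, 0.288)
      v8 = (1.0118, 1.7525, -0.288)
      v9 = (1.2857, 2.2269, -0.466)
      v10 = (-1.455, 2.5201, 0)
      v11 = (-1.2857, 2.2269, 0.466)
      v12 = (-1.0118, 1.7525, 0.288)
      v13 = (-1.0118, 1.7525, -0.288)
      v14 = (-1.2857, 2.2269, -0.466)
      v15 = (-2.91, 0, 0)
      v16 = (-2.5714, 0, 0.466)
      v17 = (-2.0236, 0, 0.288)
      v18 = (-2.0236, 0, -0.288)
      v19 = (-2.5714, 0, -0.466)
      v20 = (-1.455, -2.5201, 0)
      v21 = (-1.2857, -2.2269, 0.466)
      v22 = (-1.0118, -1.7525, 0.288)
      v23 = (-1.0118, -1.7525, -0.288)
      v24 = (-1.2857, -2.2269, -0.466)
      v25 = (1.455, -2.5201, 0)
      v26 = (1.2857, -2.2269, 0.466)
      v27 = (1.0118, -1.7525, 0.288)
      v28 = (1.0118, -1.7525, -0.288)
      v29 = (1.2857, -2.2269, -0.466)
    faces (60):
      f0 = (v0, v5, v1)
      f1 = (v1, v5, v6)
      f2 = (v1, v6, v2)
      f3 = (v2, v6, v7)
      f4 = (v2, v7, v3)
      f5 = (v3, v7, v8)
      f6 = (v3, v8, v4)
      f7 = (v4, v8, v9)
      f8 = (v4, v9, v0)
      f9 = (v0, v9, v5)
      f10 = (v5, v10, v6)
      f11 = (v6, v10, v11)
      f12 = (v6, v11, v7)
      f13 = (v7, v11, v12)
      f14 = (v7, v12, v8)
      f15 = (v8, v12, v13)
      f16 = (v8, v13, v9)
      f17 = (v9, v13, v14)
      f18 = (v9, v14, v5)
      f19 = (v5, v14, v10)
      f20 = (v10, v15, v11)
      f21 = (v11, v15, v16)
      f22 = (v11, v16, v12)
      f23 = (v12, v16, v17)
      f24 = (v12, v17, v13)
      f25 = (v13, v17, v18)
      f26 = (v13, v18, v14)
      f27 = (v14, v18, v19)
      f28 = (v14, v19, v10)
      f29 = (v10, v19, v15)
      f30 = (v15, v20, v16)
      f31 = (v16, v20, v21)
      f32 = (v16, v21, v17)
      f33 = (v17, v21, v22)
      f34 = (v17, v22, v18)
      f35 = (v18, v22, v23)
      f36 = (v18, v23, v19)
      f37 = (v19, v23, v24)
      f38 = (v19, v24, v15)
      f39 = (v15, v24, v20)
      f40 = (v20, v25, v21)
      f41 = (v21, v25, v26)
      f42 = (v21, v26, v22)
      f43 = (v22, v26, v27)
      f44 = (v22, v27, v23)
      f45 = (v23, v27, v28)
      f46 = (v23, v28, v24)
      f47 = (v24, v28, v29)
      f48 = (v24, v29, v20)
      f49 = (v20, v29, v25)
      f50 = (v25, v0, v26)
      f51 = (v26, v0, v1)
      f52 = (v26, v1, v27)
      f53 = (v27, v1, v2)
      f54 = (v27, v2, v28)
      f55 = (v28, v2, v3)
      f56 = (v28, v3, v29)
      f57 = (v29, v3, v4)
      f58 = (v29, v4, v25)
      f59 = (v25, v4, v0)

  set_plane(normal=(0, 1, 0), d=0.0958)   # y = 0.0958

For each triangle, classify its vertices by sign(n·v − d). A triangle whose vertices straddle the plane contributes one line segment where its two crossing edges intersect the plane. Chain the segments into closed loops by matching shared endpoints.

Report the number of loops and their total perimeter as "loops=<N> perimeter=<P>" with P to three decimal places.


loops=2 perimeter=5.760

Straddling triangles (20 of 60):
  (v0,v5,v1) [-+-] → (2.85469, 0.0958, 0)–(2.52896, 0.0958, 0.448285)  len=0.5541
  (v1,v5,v6) [-++] → (2.52896, 0.0958, 0.448285)–(2.51609, 0.0958, 0.466)  len=0.0219
  (v1,v6,v2) [-+-] → (2.51609, 0.0958, 0.466)–(1.99186, 0.0958, 0.295657)  len=0.5512
  (v2,v6,v7) [-++] → (1.99186, 0.0958, 0.295657)–(1.96829, 0.0958, 0.288)  len=0.0248
  (v2,v7,v3) [-+-] → (1.96829, 0.0958, 0.288)–(1.96829, 0.0958, -0.256513)  len=0.5445
  (v3,v7,v8) [-++] → (1.96829, 0.0958, -0.256513)–(1.96829, 0.0958, -0.288)  len=0.0315
  (v3,v8,v4) [-+-] → (1.96829, 0.0958, -0.288)–(2.48614, 0.0958, -0.45627)  len=0.5445
  (v4,v8,v9) [-++] → (2.48614, 0.0958, -0.45627)–(2.51609, 0.0958, -0.466)  len=0.0315
  (v4,v9,v0) [-+-] → (2.51609, 0.0958, -0.466)–(2.84012, 0.0958, -0.0200471)  len=0.5512
  (v0,v9,v5) [-++] → (2.84012, 0.0958, -0.0200471)–(2.85469, 0.0958, 0)  len=0.0248
  (v10,v15,v11) [+-+] → (-2.85469, 0.0958, 0)–(-2.84012, 0.0958, 0.0200471)  len=0.0248
  (v11,v15,v16) [+--] → (-2.84012, 0.0958, 0.0200471)–(-2.51609, 0.0958, 0.466)  len=0.5512
  (v11,v16,v12) [+-+] → (-2.51609, 0.0958, 0.466)–(-2.48614, 0.0958, 0.45627)  len=0.0315
  (v12,v16,v17) [+--] → (-2.48614, 0.0958, 0.45627)–(-1.96829, 0.0958, 0.288)  len=0.5445
  (v12,v17,v13) [+-+] → (-1.96829, 0.0958, 0.288)–(-1.96829, 0.0958, 0.256513)  len=0.0315
  (v13,v17,v18) [+--] → (-1.96829, 0.0958, 0.256513)–(-1.96829, 0.0958, -0.288)  len=0.5445
  (v13,v18,v14) [+-+] → (-1.96829, 0.0958, -0.288)–(-1.99186, 0.0958, -0.295657)  len=0.0248
  (v14,v18,v19) [+--] → (-1.99186, 0.0958, -0.295657)–(-2.51609, 0.0958, -0.466)  len=0.5512
  (v14,v19,v10) [+-+] → (-2.51609, 0.0958, -0.466)–(-2.52896, 0.0958, -0.448285)  len=0.0219
  (v10,v19,v15) [+--] → (-2.52896, 0.0958, -0.448285)–(-2.85469, 0.0958, 0)  len=0.5541

Chained into 2 loop(s):
  loop 1: 10 segments, perimeter = 2.8800
  loop 2: 10 segments, perimeter = 2.8800
Total perimeter = 5.760


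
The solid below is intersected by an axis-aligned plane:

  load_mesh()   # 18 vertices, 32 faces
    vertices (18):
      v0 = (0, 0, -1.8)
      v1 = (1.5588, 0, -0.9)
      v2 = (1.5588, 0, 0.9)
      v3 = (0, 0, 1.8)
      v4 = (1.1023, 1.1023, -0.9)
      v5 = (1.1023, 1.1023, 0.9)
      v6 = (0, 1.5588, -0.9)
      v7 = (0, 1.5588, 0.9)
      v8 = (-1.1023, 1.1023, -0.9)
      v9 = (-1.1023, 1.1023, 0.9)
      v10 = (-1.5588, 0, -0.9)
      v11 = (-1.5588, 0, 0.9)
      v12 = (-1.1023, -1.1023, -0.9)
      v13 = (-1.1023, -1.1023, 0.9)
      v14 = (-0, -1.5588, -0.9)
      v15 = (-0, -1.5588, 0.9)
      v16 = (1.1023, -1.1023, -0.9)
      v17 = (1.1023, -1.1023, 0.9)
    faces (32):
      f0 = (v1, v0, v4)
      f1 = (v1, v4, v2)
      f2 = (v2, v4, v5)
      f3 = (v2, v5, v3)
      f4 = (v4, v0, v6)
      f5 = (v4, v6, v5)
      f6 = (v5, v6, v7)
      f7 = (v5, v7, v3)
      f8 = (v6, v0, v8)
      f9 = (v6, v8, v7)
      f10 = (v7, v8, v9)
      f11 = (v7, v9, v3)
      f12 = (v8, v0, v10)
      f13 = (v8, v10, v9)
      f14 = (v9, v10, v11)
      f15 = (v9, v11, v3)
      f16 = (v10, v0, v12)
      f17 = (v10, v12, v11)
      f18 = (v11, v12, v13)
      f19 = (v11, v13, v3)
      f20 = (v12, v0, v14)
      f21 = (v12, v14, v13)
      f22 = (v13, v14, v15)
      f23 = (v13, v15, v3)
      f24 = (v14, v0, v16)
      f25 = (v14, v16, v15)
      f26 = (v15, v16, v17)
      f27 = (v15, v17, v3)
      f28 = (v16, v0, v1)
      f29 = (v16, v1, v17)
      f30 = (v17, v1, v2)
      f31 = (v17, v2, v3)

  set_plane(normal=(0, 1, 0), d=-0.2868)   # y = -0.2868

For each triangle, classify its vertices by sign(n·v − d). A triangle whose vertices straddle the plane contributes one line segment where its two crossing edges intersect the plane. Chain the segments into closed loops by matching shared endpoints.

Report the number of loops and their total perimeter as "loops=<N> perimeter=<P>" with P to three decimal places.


loops=1 perimeter=10.106

Straddling triangles (12 of 32):
  (v10,v0,v12) [++-] → (-0.2868, -0.2868, -1.56584)–(-1.44003, -0.2868, -0.9)  len=1.3316
  (v10,v12,v11) [+-+] → (-1.44003, -0.2868, -0.9)–(-1.44003, -0.2868, 0.43167)  len=1.3317
  (v11,v12,v13) [+--] → (-1.44003, -0.2868, 0.43167)–(-1.44003, -0.2868, 0.9)  len=0.4683
  (v11,v13,v3) [+-+] → (-1.44003, -0.2868, 0.9)–(-0.2868, -0.2868, 1.56584)  len=1.3316
  (v12,v0,v14) [-+-] → (-0.2868, -0.2868, -1.56584)–(0, -0.2868, -1.63441)  len=0.2949
  (v13,v15,v3) [--+] → (0, -0.2868, 1.63441)–(-0.2868, -0.2868, 1.56584)  len=0.2949
  (v14,v0,v16) [-+-] → (0, -0.2868, -1.63441)–(0.2868, -0.2868, -1.56584)  len=0.2949
  (v15,v17,v3) [--+] → (0.2868, -0.2868, 1.56584)–(0, -0.2868, 1.63441)  len=0.2949
  (v16,v0,v1) [-++] → (0.2868, -0.2868, -1.56584)–(1.44003, -0.2868, -0.9)  len=1.3316
  (v16,v1,v17) [-+-] → (1.44003, -0.2868, -0.9)–(1.44003, -0.2868, -0.43167)  len=0.4683
  (v17,v1,v2) [-++] → (1.44003, -0.2868, -0.43167)–(1.44003, -0.2868, 0.9)  len=1.3317
  (v17,v2,v3) [-++] → (1.44003, -0.2868, 0.9)–(0.2868, -0.2868, 1.56584)  len=1.3316

Chained into 1 loop(s):
  loop 1: 12 segments, perimeter = 10.1061
Total perimeter = 10.106


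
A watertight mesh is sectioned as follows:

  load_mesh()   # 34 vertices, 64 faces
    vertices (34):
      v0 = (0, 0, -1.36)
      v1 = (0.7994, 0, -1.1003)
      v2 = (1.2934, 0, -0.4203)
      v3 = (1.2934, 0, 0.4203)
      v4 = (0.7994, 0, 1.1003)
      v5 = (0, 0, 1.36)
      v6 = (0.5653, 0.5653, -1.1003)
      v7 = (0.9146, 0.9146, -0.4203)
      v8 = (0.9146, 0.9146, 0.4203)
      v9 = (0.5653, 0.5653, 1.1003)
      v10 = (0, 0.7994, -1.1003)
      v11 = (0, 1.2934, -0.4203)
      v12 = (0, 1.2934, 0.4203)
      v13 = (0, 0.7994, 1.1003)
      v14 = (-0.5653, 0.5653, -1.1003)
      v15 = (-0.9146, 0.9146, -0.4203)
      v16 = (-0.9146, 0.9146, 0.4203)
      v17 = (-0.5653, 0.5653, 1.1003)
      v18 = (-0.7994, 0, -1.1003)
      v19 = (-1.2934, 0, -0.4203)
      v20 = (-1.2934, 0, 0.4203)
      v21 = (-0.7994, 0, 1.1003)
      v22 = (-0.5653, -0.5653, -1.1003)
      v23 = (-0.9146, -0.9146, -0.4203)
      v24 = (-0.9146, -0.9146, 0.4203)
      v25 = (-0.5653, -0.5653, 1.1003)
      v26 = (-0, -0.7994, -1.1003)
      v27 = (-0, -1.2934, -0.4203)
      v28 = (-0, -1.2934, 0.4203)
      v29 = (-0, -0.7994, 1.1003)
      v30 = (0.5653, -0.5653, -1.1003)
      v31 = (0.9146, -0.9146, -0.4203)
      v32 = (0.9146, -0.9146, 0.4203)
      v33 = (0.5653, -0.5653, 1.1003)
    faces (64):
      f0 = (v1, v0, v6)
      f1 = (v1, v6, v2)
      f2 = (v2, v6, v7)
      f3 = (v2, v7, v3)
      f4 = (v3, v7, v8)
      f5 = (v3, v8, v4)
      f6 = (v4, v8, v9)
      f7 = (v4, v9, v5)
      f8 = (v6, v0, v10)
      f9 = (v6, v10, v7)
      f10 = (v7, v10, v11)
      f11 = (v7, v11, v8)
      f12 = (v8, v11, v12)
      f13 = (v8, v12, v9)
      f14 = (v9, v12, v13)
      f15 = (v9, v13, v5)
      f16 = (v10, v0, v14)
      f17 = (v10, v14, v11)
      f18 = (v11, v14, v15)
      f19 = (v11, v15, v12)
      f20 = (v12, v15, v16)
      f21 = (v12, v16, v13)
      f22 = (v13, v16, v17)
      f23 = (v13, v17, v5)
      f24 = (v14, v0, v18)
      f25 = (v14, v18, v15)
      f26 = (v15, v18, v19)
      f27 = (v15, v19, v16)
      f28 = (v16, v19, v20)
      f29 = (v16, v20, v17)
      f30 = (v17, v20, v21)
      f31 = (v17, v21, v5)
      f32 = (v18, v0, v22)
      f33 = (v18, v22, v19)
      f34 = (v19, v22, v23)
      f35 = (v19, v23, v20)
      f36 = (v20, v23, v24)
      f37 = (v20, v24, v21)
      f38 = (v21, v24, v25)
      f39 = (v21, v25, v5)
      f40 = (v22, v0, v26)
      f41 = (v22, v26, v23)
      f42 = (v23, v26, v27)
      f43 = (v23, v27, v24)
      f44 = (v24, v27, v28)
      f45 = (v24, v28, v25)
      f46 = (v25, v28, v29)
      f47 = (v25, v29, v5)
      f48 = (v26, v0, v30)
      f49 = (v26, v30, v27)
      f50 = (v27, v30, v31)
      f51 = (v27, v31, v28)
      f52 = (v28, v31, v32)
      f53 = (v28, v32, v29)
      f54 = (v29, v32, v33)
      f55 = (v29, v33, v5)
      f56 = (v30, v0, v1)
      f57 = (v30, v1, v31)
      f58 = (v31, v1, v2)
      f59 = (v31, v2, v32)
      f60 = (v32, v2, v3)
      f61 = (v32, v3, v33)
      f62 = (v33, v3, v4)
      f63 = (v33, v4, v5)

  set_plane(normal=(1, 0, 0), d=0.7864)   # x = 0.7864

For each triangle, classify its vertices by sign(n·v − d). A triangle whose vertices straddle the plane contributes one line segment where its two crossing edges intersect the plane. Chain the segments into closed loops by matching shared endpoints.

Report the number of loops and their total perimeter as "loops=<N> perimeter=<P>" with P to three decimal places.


Straddling triangles (20 of 64):
  (v1,v0,v6) [+--] → (0.7864, 0, -1.10452)–(0.7864, 0.0313921, -1.1003)  len=0.0317
  (v1,v6,v2) [+-+] → (0.7864, 0.0313921, -1.1003)–(0.7864, 0.393637, -0.893806)  len=0.4170
  (v2,v6,v7) [+-+] → (0.7864, 0.393637, -0.893806)–(0.7864, 0.7864, -0.669873)  len=0.4521
  (v4,v8,v9) [++-] → (0.7864, 0.7864, 0.669873)–(0.7864, 0.0313921, 1.1003)  len=0.8691
  (v4,v9,v5) [+--] → (0.7864, 0.0313921, 1.1003)–(0.7864, 0, 1.10452)  len=0.0317
  (v6,v10,v7) [--+] → (0.7864, 0.898452, -0.515616)–(0.7864, 0.7864, -0.669873)  len=0.1907
  (v7,v10,v11) [+--] → (0.7864, 0.898452, -0.515616)–(0.7864, 0.967697, -0.4203)  len=0.1178
  (v7,v11,v8) [+-+] → (0.7864, 0.967697, -0.4203)–(0.7864, 0.967697, 0.302473)  len=0.7228
  (v8,v11,v12) [+--] → (0.7864, 0.967697, 0.302473)–(0.7864, 0.967697, 0.4203)  len=0.1178
  (v8,v12,v9) [+--] → (0.7864, 0.967697, 0.4203)–(0.7864, 0.7864, 0.669873)  len=0.3085
  (v27,v30,v31) [--+] → (0.7864, -0.7864, -0.669873)–(0.7864, -0.967697, -0.4203)  len=0.3085
  (v27,v31,v28) [-+-] → (0.7864, -0.967697, -0.4203)–(0.7864, -0.967697, -0.302473)  len=0.1178
  (v28,v31,v32) [-++] → (0.7864, -0.967697, -0.302473)–(0.7864, -0.967697, 0.4203)  len=0.7228
  (v28,v32,v29) [-+-] → (0.7864, -0.967697, 0.4203)–(0.7864, -0.898452, 0.515616)  len=0.1178
  (v29,v32,v33) [-+-] → (0.7864, -0.898452, 0.515616)–(0.7864, -0.7864, 0.669873)  len=0.1907
  (v30,v0,v1) [--+] → (0.7864, 0, -1.10452)–(0.7864, -0.0313921, -1.1003)  len=0.0317
  (v30,v1,v31) [-++] → (0.7864, -0.0313921, -1.1003)–(0.7864, -0.7864, -0.669873)  len=0.8691
  (v32,v3,v33) [++-] → (0.7864, -0.393637, 0.893806)–(0.7864, -0.7864, 0.669873)  len=0.4521
  (v33,v3,v4) [-++] → (0.7864, -0.393637, 0.893806)–(0.7864, -0.0313921, 1.1003)  len=0.4170
  (v33,v4,v5) [-+-] → (0.7864, -0.0313921, 1.1003)–(0.7864, 0, 1.10452)  len=0.0317

Chained into 1 loop(s):
  loop 1: 20 segments, perimeter = 6.5181
Total perimeter = 6.518

loops=1 perimeter=6.518


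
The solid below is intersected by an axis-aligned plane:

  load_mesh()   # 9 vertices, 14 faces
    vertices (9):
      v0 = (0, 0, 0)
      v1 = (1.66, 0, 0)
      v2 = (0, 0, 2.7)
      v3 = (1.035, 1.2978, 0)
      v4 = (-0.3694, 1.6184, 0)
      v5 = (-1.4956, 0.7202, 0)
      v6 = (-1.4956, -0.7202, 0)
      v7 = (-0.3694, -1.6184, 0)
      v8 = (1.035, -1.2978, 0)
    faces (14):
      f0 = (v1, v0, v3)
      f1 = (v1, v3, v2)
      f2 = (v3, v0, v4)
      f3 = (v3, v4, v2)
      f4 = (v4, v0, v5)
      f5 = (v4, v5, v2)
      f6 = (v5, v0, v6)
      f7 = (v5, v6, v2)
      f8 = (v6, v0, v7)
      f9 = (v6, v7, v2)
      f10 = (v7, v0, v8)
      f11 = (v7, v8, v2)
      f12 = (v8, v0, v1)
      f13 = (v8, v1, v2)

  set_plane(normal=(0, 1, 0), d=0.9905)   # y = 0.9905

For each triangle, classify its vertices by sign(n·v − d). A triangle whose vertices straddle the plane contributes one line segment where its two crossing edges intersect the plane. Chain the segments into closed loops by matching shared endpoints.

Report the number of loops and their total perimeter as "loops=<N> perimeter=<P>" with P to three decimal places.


loops=1 perimeter=5.586

Straddling triangles (6 of 14):
  (v1,v0,v3) [--+] → (0.789927, 0.9905, 0)–(1.18299, 0.9905, 0)  len=0.3931
  (v1,v3,v2) [-+-] → (1.18299, 0.9905, 0)–(0.789927, 0.9905, 0.63932)  len=0.7505
  (v3,v0,v4) [+-+] → (0.789927, 0.9905, 0)–(-0.226082, 0.9905, 0)  len=1.0160
  (v3,v4,v2) [++-] → (-0.226082, 0.9905, 1.04753)–(0.789927, 0.9905, 0.63932)  len=1.0949
  (v4,v0,v5) [+--] → (-0.226082, 0.9905, 0)–(-1.15669, 0.9905, 0)  len=0.9306
  (v4,v5,v2) [+--] → (-1.15669, 0.9905, 0)–(-0.226082, 0.9905, 1.04753)  len=1.4012

Chained into 1 loop(s):
  loop 1: 6 segments, perimeter = 5.5863
Total perimeter = 5.586


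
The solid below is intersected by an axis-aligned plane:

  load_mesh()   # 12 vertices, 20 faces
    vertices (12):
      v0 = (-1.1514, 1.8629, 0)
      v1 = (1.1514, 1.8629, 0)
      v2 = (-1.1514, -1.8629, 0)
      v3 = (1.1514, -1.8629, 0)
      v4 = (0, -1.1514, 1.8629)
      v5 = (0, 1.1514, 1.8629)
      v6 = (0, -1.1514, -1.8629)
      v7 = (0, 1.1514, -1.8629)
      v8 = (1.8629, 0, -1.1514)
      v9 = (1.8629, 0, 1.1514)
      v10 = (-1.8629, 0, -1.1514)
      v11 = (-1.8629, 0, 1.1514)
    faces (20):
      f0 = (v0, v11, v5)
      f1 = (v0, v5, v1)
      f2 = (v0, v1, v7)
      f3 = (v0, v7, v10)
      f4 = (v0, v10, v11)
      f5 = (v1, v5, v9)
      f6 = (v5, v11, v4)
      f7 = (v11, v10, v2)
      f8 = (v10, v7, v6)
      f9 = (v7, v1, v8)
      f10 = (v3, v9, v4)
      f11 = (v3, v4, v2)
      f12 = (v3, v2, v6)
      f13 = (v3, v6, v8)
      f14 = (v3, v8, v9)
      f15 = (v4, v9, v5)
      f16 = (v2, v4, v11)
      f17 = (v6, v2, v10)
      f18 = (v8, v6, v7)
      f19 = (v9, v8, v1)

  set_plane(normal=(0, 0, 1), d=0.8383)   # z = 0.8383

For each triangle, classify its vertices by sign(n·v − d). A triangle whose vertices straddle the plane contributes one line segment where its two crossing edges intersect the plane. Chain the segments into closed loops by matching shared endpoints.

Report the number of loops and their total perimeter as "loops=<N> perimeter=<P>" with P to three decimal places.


loops=1 perimeter=10.564

Straddling triangles (10 of 20):
  (v0,v11,v5) [-++] → (-1.66942, 0.506578, 0.8383)–(-0.633273, 1.54273, 0.8383)  len=1.4653
  (v0,v5,v1) [-+-] → (-0.633273, 1.54273, 0.8383)–(0.633273, 1.54273, 0.8383)  len=1.2665
  (v0,v10,v11) [--+] → (-1.8629, 0, 0.8383)–(-1.66942, 0.506578, 0.8383)  len=0.5423
  (v1,v5,v9) [-++] → (0.633273, 1.54273, 0.8383)–(1.66942, 0.506578, 0.8383)  len=1.4653
  (v11,v10,v2) [+--] → (-1.8629, 0, 0.8383)–(-1.66942, -0.506578, 0.8383)  len=0.5423
  (v3,v9,v4) [-++] → (1.66942, -0.506578, 0.8383)–(0.633273, -1.54273, 0.8383)  len=1.4653
  (v3,v4,v2) [-+-] → (0.633273, -1.54273, 0.8383)–(-0.633273, -1.54273, 0.8383)  len=1.2665
  (v3,v8,v9) [--+] → (1.8629, 0, 0.8383)–(1.66942, -0.506578, 0.8383)  len=0.5423
  (v2,v4,v11) [-++] → (-0.633273, -1.54273, 0.8383)–(-1.66942, -0.506578, 0.8383)  len=1.4653
  (v9,v8,v1) [+--] → (1.8629, 0, 0.8383)–(1.66942, 0.506578, 0.8383)  len=0.5423

Chained into 1 loop(s):
  loop 1: 10 segments, perimeter = 10.5635
Total perimeter = 10.564


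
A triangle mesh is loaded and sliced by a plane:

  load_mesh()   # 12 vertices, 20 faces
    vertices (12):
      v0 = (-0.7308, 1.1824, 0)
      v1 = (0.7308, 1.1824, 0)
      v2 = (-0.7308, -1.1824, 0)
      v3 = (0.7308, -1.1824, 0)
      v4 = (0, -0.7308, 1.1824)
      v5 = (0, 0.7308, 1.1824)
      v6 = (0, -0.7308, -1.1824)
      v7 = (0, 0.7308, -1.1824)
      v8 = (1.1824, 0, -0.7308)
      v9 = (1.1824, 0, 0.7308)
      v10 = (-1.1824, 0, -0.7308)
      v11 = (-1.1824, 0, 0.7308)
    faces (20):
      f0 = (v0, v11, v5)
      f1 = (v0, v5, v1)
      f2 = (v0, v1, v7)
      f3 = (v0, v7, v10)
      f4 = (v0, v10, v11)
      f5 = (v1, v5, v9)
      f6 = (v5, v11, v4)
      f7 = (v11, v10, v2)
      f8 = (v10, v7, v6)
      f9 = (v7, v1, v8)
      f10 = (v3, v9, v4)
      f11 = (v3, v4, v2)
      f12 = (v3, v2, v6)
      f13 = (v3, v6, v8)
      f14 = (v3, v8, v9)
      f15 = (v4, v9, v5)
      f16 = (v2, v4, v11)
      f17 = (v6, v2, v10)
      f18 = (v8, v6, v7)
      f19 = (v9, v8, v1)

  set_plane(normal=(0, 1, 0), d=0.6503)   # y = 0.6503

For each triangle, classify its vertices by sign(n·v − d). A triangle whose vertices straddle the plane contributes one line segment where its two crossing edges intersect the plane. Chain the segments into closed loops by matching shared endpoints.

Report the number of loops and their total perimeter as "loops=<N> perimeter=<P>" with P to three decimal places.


Straddling triangles (10 of 20):
  (v0,v11,v5) [+-+] → (-0.934028, 0.6503, 0.328872)–(-0.130245, 0.6503, 1.13265)  len=1.1367
  (v0,v7,v10) [++-] → (-0.130245, 0.6503, -1.13265)–(-0.934028, 0.6503, -0.328872)  len=1.1367
  (v0,v10,v11) [+--] → (-0.934028, 0.6503, -0.328872)–(-0.934028, 0.6503, 0.328872)  len=0.6577
  (v1,v5,v9) [++-] → (0.130245, 0.6503, 1.13265)–(0.934028, 0.6503, 0.328872)  len=1.1367
  (v5,v11,v4) [+--] → (-0.130245, 0.6503, 1.13265)–(0, 0.6503, 1.1824)  len=0.1394
  (v10,v7,v6) [-+-] → (-0.130245, 0.6503, -1.13265)–(0, 0.6503, -1.1824)  len=0.1394
  (v7,v1,v8) [++-] → (0.934028, 0.6503, -0.328872)–(0.130245, 0.6503, -1.13265)  len=1.1367
  (v4,v9,v5) [--+] → (0.130245, 0.6503, 1.13265)–(0, 0.6503, 1.1824)  len=0.1394
  (v8,v6,v7) [--+] → (0, 0.6503, -1.1824)–(0.130245, 0.6503, -1.13265)  len=0.1394
  (v9,v8,v1) [--+] → (0.934028, 0.6503, -0.328872)–(0.934028, 0.6503, 0.328872)  len=0.6577

Chained into 1 loop(s):
  loop 1: 10 segments, perimeter = 6.4201
Total perimeter = 6.420

loops=1 perimeter=6.420


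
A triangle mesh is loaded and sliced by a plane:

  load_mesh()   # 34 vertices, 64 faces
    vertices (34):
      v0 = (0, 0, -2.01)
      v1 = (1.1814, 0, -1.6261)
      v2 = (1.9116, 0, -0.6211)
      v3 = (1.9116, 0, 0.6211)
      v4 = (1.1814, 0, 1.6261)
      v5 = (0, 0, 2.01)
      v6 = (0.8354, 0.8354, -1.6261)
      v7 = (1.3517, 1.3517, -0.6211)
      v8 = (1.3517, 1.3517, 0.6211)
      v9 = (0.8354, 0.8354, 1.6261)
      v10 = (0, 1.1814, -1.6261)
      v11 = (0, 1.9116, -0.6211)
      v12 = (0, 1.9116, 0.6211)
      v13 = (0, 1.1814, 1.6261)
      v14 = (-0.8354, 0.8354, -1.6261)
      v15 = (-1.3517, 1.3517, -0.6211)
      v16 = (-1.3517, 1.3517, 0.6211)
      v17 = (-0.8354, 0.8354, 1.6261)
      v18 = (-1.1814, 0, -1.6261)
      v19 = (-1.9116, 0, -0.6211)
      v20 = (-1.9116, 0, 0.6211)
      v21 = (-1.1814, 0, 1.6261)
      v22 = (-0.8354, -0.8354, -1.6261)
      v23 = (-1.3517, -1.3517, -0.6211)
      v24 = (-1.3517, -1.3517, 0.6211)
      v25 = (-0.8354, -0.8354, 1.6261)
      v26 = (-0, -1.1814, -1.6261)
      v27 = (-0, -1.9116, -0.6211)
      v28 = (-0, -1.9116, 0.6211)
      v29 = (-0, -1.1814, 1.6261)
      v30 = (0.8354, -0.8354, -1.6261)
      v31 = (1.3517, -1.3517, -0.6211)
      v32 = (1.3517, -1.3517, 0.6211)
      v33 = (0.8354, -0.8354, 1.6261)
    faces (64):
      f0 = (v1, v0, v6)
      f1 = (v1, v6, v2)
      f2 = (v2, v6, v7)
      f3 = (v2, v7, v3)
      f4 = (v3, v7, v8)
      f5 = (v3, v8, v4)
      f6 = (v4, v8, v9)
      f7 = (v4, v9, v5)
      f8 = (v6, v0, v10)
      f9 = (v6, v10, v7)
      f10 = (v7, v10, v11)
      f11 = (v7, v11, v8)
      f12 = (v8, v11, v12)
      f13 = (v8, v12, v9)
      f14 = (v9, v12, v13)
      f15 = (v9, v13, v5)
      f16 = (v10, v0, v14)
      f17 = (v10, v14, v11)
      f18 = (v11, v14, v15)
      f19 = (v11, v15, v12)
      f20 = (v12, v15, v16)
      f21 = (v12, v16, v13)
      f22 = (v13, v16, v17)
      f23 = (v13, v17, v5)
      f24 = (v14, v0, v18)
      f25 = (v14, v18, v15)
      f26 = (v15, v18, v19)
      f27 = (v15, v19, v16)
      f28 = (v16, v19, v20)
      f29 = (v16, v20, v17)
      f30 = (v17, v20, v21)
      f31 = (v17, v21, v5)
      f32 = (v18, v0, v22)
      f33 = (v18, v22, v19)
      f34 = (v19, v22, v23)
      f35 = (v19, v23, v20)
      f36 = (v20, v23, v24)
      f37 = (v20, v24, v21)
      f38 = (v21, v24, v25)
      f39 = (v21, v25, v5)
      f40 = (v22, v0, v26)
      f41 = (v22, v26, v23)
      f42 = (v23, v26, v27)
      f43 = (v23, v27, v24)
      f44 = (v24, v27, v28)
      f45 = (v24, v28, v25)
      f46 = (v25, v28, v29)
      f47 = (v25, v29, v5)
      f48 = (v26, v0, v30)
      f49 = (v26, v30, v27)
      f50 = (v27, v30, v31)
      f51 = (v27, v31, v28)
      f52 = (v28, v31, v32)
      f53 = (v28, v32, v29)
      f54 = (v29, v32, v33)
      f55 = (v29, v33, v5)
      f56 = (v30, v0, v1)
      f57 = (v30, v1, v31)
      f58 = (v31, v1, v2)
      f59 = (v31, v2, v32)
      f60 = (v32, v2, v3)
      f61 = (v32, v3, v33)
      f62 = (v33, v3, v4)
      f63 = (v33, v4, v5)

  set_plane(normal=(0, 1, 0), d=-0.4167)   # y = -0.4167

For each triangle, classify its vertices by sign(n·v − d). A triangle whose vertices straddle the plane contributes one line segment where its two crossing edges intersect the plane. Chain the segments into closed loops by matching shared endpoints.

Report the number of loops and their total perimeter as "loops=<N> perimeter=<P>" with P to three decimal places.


loops=1 perimeter=11.626

Straddling triangles (20 of 64):
  (v18,v0,v22) [++-] → (-0.4167, -0.4167, -1.81851)–(-1.00881, -0.4167, -1.6261)  len=0.6226
  (v18,v22,v19) [+-+] → (-1.00881, -0.4167, -1.6261)–(-1.37479, -0.4167, -1.1224)  len=0.6226
  (v19,v22,v23) [+--] → (-1.37479, -0.4167, -1.1224)–(-1.73899, -0.4167, -0.6211)  len=0.6196
  (v19,v23,v20) [+-+] → (-1.73899, -0.4167, -0.6211)–(-1.73899, -0.4167, 0.238156)  len=0.8593
  (v20,v23,v24) [+--] → (-1.73899, -0.4167, 0.238156)–(-1.73899, -0.4167, 0.6211)  len=0.3829
  (v20,v24,v21) [+-+] → (-1.73899, -0.4167, 0.6211)–(-1.2339, -0.4167, 1.31628)  len=0.8593
  (v21,v24,v25) [+--] → (-1.2339, -0.4167, 1.31628)–(-1.00881, -0.4167, 1.6261)  len=0.3830
  (v21,v25,v5) [+-+] → (-1.00881, -0.4167, 1.6261)–(-0.4167, -0.4167, 1.81851)  len=0.6226
  (v22,v0,v26) [-+-] → (-0.4167, -0.4167, -1.81851)–(0, -0.4167, -1.87459)  len=0.4205
  (v25,v29,v5) [--+] → (0, -0.4167, 1.87459)–(-0.4167, -0.4167, 1.81851)  len=0.4205
  (v26,v0,v30) [-+-] → (0, -0.4167, -1.87459)–(0.4167, -0.4167, -1.81851)  len=0.4205
  (v29,v33,v5) [--+] → (0.4167, -0.4167, 1.81851)–(0, -0.4167, 1.87459)  len=0.4205
  (v30,v0,v1) [-++] → (0.4167, -0.4167, -1.81851)–(1.00881, -0.4167, -1.6261)  len=0.6226
  (v30,v1,v31) [-+-] → (1.00881, -0.4167, -1.6261)–(1.2339, -0.4167, -1.31628)  len=0.3830
  (v31,v1,v2) [-++] → (1.2339, -0.4167, -1.31628)–(1.73899, -0.4167, -0.6211)  len=0.8593
  (v31,v2,v32) [-+-] → (1.73899, -0.4167, -0.6211)–(1.73899, -0.4167, -0.238156)  len=0.3829
  (v32,v2,v3) [-++] → (1.73899, -0.4167, -0.238156)–(1.73899, -0.4167, 0.6211)  len=0.8593
  (v32,v3,v33) [-+-] → (1.73899, -0.4167, 0.6211)–(1.37479, -0.4167, 1.1224)  len=0.6196
  (v33,v3,v4) [-++] → (1.37479, -0.4167, 1.1224)–(1.00881, -0.4167, 1.6261)  len=0.6226
  (v33,v4,v5) [-++] → (1.00881, -0.4167, 1.6261)–(0.4167, -0.4167, 1.81851)  len=0.6226

Chained into 1 loop(s):
  loop 1: 20 segments, perimeter = 11.6256
Total perimeter = 11.626


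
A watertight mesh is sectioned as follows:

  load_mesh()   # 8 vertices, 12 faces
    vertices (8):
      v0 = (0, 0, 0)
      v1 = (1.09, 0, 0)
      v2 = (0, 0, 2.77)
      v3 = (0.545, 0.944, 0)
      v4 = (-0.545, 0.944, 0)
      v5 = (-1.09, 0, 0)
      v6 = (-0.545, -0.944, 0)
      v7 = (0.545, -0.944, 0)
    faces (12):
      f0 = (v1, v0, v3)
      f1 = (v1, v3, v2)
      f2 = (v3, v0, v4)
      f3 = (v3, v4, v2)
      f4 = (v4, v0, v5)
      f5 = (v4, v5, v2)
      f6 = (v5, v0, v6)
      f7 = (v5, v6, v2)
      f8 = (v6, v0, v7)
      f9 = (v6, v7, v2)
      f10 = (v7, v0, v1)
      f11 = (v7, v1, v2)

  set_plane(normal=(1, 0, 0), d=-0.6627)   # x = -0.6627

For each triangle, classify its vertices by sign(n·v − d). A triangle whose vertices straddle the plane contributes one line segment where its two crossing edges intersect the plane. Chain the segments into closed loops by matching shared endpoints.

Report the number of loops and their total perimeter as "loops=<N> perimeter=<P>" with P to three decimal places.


loops=1 perimeter=4.109

Straddling triangles (4 of 12):
  (v4,v0,v5) [++-] → (-0.6627, 0, 0)–(-0.6627, 0.740131, 0)  len=0.7401
  (v4,v5,v2) [+-+] → (-0.6627, 0.740131, 0)–(-0.6627, 0, 1.08589)  len=1.3141
  (v5,v0,v6) [-++] → (-0.6627, 0, 0)–(-0.6627, -0.740131, 0)  len=0.7401
  (v5,v6,v2) [-++] → (-0.6627, -0.740131, 0)–(-0.6627, 0, 1.08589)  len=1.3141

Chained into 1 loop(s):
  loop 1: 4 segments, perimeter = 4.1085
Total perimeter = 4.109


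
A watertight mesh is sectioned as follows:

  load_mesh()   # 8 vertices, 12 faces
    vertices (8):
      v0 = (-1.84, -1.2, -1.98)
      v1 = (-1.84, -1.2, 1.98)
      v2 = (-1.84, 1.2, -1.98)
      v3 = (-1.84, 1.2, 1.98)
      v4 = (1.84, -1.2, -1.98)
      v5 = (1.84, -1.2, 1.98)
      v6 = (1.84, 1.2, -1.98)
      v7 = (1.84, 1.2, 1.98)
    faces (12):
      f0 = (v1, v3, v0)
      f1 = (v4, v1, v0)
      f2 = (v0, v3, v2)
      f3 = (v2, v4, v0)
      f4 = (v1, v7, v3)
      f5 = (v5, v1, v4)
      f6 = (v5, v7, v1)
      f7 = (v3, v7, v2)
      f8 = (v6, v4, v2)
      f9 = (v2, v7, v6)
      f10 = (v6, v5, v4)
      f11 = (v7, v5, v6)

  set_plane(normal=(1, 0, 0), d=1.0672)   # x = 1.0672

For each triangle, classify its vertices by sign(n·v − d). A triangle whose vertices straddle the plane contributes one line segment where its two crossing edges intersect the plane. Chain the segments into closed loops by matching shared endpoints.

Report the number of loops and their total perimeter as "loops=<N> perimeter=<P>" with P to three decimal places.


loops=1 perimeter=12.720

Straddling triangles (8 of 12):
  (v4,v1,v0) [+--] → (1.0672, -1.2, -1.1484)–(1.0672, -1.2, -1.98)  len=0.8316
  (v2,v4,v0) [-+-] → (1.0672, -0.696, -1.98)–(1.0672, -1.2, -1.98)  len=0.5040
  (v1,v7,v3) [-+-] → (1.0672, 0.696, 1.98)–(1.0672, 1.2, 1.98)  len=0.5040
  (v5,v1,v4) [+-+] → (1.0672, -1.2, 1.98)–(1.0672, -1.2, -1.1484)  len=3.1284
  (v5,v7,v1) [++-] → (1.0672, 0.696, 1.98)–(1.0672, -1.2, 1.98)  len=1.8960
  (v3,v7,v2) [-+-] → (1.0672, 1.2, 1.98)–(1.0672, 1.2, 1.1484)  len=0.8316
  (v6,v4,v2) [++-] → (1.0672, -0.696, -1.98)–(1.0672, 1.2, -1.98)  len=1.8960
  (v2,v7,v6) [-++] → (1.0672, 1.2, 1.1484)–(1.0672, 1.2, -1.98)  len=3.1284

Chained into 1 loop(s):
  loop 1: 8 segments, perimeter = 12.7200
Total perimeter = 12.720


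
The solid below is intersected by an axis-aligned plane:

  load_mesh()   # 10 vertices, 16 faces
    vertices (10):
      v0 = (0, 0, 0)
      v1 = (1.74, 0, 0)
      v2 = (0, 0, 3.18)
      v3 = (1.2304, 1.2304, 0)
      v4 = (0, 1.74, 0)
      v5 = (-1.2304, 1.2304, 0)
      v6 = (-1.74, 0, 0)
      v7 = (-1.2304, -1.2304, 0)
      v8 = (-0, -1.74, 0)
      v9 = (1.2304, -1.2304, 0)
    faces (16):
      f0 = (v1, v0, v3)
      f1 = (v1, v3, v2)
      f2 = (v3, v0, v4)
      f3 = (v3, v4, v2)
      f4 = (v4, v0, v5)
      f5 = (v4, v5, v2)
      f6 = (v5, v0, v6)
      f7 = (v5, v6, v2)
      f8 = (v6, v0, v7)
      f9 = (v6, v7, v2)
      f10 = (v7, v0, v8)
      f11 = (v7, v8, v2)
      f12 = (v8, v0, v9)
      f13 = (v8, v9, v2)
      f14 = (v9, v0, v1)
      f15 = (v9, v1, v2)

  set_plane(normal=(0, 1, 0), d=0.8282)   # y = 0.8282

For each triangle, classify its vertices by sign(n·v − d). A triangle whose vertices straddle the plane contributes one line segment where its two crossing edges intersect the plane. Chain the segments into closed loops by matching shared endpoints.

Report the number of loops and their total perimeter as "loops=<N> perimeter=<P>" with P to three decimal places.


Straddling triangles (8 of 16):
  (v1,v0,v3) [--+] → (0.8282, 0.8282, 0)–(1.39698, 0.8282, 0)  len=0.5688
  (v1,v3,v2) [-+-] → (1.39698, 0.8282, 0)–(0.8282, 0.8282, 1.0395)  len=1.1849
  (v3,v0,v4) [+-+] → (0.8282, 0.8282, 0)–(0, 0.8282, 0)  len=0.8282
  (v3,v4,v2) [++-] → (0, 0.8282, 1.66639)–(0.8282, 0.8282, 1.0395)  len=1.0387
  (v4,v0,v5) [+-+] → (0, 0.8282, 0)–(-0.8282, 0.8282, 0)  len=0.8282
  (v4,v5,v2) [++-] → (-0.8282, 0.8282, 1.0395)–(0, 0.8282, 1.66639)  len=1.0387
  (v5,v0,v6) [+--] → (-0.8282, 0.8282, 0)–(-1.39698, 0.8282, 0)  len=0.5688
  (v5,v6,v2) [+--] → (-1.39698, 0.8282, 0)–(-0.8282, 0.8282, 1.0395)  len=1.1849

Chained into 1 loop(s):
  loop 1: 8 segments, perimeter = 7.2412
Total perimeter = 7.241

loops=1 perimeter=7.241


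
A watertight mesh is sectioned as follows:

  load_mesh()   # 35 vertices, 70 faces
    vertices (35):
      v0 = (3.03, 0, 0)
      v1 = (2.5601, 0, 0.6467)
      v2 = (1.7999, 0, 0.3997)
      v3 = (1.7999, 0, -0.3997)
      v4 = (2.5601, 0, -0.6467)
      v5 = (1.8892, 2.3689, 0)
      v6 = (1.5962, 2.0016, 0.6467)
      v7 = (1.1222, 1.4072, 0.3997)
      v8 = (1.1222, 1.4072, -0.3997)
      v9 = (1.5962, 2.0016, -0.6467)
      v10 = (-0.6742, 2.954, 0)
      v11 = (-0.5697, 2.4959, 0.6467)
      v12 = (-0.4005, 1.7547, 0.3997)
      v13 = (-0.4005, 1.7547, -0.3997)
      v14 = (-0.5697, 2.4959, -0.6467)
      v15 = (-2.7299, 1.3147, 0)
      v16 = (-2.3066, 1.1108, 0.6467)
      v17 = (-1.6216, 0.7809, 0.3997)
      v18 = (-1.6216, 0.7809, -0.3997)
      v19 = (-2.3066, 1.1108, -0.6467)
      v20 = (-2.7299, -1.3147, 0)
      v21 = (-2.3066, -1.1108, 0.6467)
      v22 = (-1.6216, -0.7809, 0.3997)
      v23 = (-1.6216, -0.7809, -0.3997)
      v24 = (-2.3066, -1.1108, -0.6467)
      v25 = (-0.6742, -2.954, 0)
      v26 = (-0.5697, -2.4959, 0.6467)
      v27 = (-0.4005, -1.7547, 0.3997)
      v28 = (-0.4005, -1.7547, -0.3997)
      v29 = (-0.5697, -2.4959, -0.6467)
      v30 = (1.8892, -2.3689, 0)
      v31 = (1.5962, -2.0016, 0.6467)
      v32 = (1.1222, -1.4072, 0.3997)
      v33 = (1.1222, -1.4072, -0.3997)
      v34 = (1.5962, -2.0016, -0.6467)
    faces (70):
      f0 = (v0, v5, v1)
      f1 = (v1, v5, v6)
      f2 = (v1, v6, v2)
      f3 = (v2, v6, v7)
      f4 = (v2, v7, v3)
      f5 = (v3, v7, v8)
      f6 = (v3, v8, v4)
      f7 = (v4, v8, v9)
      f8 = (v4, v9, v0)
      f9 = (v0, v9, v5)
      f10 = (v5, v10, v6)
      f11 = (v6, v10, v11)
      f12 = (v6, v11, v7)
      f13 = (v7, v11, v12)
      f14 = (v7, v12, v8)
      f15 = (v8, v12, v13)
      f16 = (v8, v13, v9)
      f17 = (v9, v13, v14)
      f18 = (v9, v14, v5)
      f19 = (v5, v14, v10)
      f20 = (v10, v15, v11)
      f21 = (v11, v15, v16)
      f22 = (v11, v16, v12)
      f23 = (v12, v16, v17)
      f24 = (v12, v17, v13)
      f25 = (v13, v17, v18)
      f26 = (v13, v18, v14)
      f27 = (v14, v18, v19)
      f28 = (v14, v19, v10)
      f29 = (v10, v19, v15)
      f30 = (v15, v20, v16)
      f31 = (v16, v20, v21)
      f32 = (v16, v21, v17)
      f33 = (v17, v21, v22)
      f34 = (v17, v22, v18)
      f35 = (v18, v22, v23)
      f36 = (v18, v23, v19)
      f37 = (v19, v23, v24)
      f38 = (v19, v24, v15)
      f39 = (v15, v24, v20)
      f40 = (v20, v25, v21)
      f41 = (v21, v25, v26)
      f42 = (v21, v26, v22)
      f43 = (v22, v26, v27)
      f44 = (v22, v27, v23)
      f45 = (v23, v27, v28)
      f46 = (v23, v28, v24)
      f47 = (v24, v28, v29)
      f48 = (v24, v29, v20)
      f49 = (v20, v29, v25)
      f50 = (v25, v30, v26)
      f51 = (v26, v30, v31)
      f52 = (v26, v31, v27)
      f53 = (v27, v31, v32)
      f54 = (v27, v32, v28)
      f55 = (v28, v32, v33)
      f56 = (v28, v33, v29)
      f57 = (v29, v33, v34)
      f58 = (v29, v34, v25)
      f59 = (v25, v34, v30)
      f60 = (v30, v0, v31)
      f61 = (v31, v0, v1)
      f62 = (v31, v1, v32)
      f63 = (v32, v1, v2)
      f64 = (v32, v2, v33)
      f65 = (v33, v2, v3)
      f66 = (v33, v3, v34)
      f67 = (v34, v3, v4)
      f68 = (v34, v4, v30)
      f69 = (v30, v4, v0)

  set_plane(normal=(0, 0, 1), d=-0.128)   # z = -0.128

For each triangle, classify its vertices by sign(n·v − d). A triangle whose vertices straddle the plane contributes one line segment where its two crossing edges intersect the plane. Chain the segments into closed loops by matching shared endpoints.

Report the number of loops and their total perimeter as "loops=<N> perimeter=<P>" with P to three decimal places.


loops=2 perimeter=28.773

Straddling triangles (28 of 70):
  (v2,v7,v3) [++-] → (1.56956, 0.478279, -0.128)–(1.7999, 0, -0.128)  len=0.5309
  (v3,v7,v8) [-+-] → (1.56956, 0.478279, -0.128)–(1.1222, 1.4072, -0.128)  len=1.0310
  (v4,v9,v0) [--+] → (2.74621, 0.396173, -0.128)–(2.93699, 0, -0.128)  len=0.4397
  (v0,v9,v5) [+-+] → (2.74621, 0.396173, -0.128)–(1.83121, 2.2962, -0.128)  len=2.1089
  (v7,v12,v8) [++-] → (0.604665, 1.52531, -0.128)–(1.1222, 1.4072, -0.128)  len=0.5308
  (v8,v12,v13) [-+-] → (0.604665, 1.52531, -0.128)–(-0.4005, 1.7547, -0.128)  len=1.0310
  (v9,v14,v5) [--+] → (1.40251, 2.39404, -0.128)–(1.83121, 2.2962, -0.128)  len=0.4397
  (v5,v14,v10) [+-+] → (1.40251, 2.39404, -0.128)–(-0.653517, 2.86333, -0.128)  len=2.1089
  (v12,v17,v13) [++-] → (-0.815527, 1.42372, -0.128)–(-0.4005, 1.7547, -0.128)  len=0.5308
  (v13,v17,v18) [-+-] → (-0.815527, 1.42372, -0.128)–(-1.6216, 0.7809, -0.128)  len=1.0310
  (v14,v19,v10) [--+] → (-0.997298, 2.58918, -0.128)–(-0.653517, 2.86333, -0.128)  len=0.4397
  (v10,v19,v15) [+-+] → (-0.997298, 2.58918, -0.128)–(-2.64612, 1.27434, -0.128)  len=2.1089
  (v17,v22,v18) [++-] → (-1.6216, 0.250076, -0.128)–(-1.6216, 0.7809, -0.128)  len=0.5308
  (v18,v22,v23) [-+-] → (-1.6216, 0.250076, -0.128)–(-1.6216, -0.7809, -0.128)  len=1.0310
  (v19,v24,v15) [--+] → (-2.64612, 0.834626, -0.128)–(-2.64612, 1.27434, -0.128)  len=0.4397
  (v15,v24,v20) [+-+] → (-2.64612, 0.834626, -0.128)–(-2.64612, -1.27434, -0.128)  len=2.1090
  (v22,v27,v23) [++-] → (-1.20657, -1.11188, -0.128)–(-1.6216, -0.7809, -0.128)  len=0.5308
  (v23,v27,v28) [-+-] → (-1.20657, -1.11188, -0.128)–(-0.4005, -1.7547, -0.128)  len=1.0310
  (v24,v29,v20) [--+] → (-2.30234, -1.54849, -0.128)–(-2.64612, -1.27434, -0.128)  len=0.4397
  (v20,v29,v25) [+-+] → (-2.30234, -1.54849, -0.128)–(-0.653517, -2.86333, -0.128)  len=2.1089
  (v27,v32,v28) [++-] → (0.117035, -1.63659, -0.128)–(-0.4005, -1.7547, -0.128)  len=0.5308
  (v28,v32,v33) [-+-] → (0.117035, -1.63659, -0.128)–(1.1222, -1.4072, -0.128)  len=1.0310
  (v29,v34,v25) [--+] → (-0.224824, -2.76549, -0.128)–(-0.653517, -2.86333, -0.128)  len=0.4397
  (v25,v34,v30) [+-+] → (-0.224824, -2.76549, -0.128)–(1.83121, -2.2962, -0.128)  len=2.1089
  (v32,v2,v33) [++-] → (1.35254, -0.928921, -0.128)–(1.1222, -1.4072, -0.128)  len=0.5309
  (v33,v2,v3) [-+-] → (1.35254, -0.928921, -0.128)–(1.7999, 0, -0.128)  len=1.0310
  (v34,v4,v30) [--+] → (2.02199, -1.90003, -0.128)–(1.83121, -2.2962, -0.128)  len=0.4397
  (v30,v4,v0) [+-+] → (2.02199, -1.90003, -0.128)–(2.93699, 0, -0.128)  len=2.1089

Chained into 2 loop(s):
  loop 1: 14 segments, perimeter = 10.9330
  loop 2: 14 segments, perimeter = 17.8403
Total perimeter = 28.773


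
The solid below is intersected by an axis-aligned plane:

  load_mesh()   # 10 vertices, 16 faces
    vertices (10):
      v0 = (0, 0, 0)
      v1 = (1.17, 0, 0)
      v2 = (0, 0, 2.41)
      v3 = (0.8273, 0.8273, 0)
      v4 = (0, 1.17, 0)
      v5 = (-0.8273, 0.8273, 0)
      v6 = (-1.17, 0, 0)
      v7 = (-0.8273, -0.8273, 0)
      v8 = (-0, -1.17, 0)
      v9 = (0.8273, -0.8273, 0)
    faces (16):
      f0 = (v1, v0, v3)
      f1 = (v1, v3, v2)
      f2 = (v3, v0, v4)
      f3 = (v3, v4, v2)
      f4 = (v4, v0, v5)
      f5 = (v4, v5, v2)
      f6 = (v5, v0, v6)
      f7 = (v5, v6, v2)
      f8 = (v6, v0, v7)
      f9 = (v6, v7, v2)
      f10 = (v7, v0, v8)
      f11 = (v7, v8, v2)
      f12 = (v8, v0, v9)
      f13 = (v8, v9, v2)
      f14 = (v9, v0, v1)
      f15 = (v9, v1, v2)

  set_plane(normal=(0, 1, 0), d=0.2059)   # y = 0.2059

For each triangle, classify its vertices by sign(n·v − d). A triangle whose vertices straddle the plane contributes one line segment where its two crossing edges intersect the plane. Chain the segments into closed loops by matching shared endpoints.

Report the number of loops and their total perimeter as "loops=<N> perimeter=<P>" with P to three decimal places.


loops=1 perimeter=6.735

Straddling triangles (8 of 16):
  (v1,v0,v3) [--+] → (0.2059, 0.2059, 0)–(1.08471, 0.2059, 0)  len=0.8788
  (v1,v3,v2) [-+-] → (1.08471, 0.2059, 0)–(0.2059, 0.2059, 1.81019)  len=2.0122
  (v3,v0,v4) [+-+] → (0.2059, 0.2059, 0)–(0, 0.2059, 0)  len=0.2059
  (v3,v4,v2) [++-] → (0, 0.2059, 1.98588)–(0.2059, 0.2059, 1.81019)  len=0.2707
  (v4,v0,v5) [+-+] → (0, 0.2059, 0)–(-0.2059, 0.2059, 0)  len=0.2059
  (v4,v5,v2) [++-] → (-0.2059, 0.2059, 1.81019)–(0, 0.2059, 1.98588)  len=0.2707
  (v5,v0,v6) [+--] → (-0.2059, 0.2059, 0)–(-1.08471, 0.2059, 0)  len=0.8788
  (v5,v6,v2) [+--] → (-1.08471, 0.2059, 0)–(-0.2059, 0.2059, 1.81019)  len=2.0122

Chained into 1 loop(s):
  loop 1: 8 segments, perimeter = 6.7352
Total perimeter = 6.735
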